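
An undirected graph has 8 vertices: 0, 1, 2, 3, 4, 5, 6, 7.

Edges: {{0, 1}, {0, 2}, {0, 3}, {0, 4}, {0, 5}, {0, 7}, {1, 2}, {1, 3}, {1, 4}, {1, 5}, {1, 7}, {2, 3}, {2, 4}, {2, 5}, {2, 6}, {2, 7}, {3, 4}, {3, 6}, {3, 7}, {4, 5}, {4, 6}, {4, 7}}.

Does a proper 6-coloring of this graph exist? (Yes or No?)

Yes

The chromatic number is 6. 0, 1, 2, 3, 4, 7 form a clique, so at least 6 colors are needed.
One proper 6-coloring: 0=e, 1=d, 2=a, 3=c, 4=b, 5=c, 6=d, 7=f.
That is already a proper 6-coloring.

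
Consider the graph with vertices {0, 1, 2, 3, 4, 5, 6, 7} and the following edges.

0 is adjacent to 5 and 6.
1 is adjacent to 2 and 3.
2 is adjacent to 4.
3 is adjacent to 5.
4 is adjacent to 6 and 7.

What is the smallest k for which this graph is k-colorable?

The cycle 2-4-6-0-5-3-1-2 has odd length 7, so it cannot be 2-colored; at least 3 colors are needed.
3 colors suffice: color a → {0, 3, 4}; color b → {2, 5, 6, 7}; color c → {1}. Each edge has distinct colors on its endpoints.

3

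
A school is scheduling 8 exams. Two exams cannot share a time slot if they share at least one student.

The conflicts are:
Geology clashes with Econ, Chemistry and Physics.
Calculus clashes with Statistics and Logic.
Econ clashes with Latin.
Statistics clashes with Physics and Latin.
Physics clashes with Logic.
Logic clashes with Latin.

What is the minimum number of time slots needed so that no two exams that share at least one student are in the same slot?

3

The cycle Geology-Physics-Statistics-Latin-Econ-Geology has odd length 5, so it cannot be 2-colored; at least 3 time slots are needed.
A valid assignment using 3 time slots: Geology=1, Calculus=2, Econ=3, Statistics=1, Chemistry=2, Physics=2, Logic=1, Latin=2. Every pair that conflicts lands in different time slots.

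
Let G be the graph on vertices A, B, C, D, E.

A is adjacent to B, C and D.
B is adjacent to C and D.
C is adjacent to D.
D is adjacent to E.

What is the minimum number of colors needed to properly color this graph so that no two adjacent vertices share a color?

4

A, B, C, D are pairwise adjacent (a clique of size 4), so at least 4 colors are needed.
4 colors suffice: A=4, B=2, C=3, D=1, E=2. Every edge joins two different colors.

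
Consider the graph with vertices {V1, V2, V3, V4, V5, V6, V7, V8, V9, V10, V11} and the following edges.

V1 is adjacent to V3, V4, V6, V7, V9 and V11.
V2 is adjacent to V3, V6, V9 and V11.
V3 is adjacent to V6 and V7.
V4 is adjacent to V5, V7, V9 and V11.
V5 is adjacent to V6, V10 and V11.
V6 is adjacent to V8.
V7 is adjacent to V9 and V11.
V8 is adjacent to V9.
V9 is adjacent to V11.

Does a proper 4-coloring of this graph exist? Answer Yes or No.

V1, V4, V7, V9, V11 are pairwise adjacent (a clique of size 5), so at least 5 colors are needed.
So 4 colors are not enough.

No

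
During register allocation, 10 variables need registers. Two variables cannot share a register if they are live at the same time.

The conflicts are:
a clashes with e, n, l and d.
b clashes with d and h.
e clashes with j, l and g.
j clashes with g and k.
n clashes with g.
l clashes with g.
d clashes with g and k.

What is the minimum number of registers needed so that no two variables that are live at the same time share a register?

e, j, g all conflict with each other, so at least 3 registers are needed.
3 registers suffice: register 1 → {a, b, g, k}; register 2 → {e, n, d, h}; register 3 → {j, l}. No two conflicting variables share a register.

3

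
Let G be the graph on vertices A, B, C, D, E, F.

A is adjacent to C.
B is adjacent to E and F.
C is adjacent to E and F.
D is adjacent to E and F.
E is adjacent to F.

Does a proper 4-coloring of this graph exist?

The chromatic number is 3. C, E, F are pairwise adjacent, so at least 3 colors are needed.
3 colors suffice: color red → {A, E}; color blue → {F}; color green → {B, C, D}.
Since 4 ≥ 3, a proper 4-coloring certainly exists.

Yes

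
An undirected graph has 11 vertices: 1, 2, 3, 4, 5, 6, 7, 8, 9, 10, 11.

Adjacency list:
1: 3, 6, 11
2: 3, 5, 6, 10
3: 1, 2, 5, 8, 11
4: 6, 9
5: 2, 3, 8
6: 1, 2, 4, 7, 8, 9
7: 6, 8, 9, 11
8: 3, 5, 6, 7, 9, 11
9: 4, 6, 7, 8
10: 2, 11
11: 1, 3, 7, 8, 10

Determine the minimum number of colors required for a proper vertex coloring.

4

6, 7, 8, 9 are mutually adjacent (a clique of size 4), so at least 4 colors are needed.
One proper 4-coloring: 1=a, 2=a, 3=b, 4=a, 5=c, 6=b, 7=d, 8=a, 9=c, 10=b, 11=c. No two adjacent vertices share a color.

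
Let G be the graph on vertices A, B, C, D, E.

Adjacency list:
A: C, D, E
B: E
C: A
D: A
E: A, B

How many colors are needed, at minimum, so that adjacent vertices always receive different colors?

A and C are adjacent, so at least 2 colors are needed.
A valid assignment using 2 colors: A=red, B=red, C=blue, D=blue, E=blue. Every edge joins two different colors.

2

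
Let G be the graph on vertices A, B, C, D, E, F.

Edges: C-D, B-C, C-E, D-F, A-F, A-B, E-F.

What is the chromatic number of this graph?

3

The cycle F-E-C-B-A-F has odd length 5, so it cannot be 2-colored; at least 3 colors are needed.
One proper 3-coloring: A=blue, B=green, C=red, D=blue, E=blue, F=red. No two adjacent vertices share a color.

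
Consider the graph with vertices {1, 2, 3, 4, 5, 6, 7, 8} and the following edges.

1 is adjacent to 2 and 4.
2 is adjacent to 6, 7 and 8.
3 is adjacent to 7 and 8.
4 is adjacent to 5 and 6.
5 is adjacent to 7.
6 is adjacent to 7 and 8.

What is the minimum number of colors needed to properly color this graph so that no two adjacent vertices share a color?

3

2, 6, 8 are pairwise adjacent, so at least 3 colors are needed.
3 colors suffice: color a → {4, 7, 8}; color b → {2, 3, 5}; color c → {1, 6}. Each edge has distinct colors on its endpoints.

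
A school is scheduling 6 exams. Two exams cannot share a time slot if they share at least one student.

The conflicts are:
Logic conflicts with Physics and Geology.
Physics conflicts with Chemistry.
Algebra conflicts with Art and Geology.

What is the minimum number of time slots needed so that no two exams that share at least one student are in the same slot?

2

Algebra and Geology conflict, so at least 2 time slots are needed.
A valid assignment using 2 time slots: Logic=1, Physics=2, Algebra=1, Art=2, Geology=2, Chemistry=1. No two conflicting exams share a time slot.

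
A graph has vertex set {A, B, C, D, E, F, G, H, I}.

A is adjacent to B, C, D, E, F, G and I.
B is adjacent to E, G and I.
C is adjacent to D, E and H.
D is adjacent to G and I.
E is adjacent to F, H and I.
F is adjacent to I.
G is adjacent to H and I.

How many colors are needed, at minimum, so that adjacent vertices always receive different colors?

A, E, F, I are mutually adjacent (a clique of size 4), so at least 4 colors are needed.
4 colors suffice: color 1 → {A, H}; color 2 → {C, I}; color 3 → {E, G}; color 4 → {B, D, F}. Each edge has distinct colors on its endpoints.

4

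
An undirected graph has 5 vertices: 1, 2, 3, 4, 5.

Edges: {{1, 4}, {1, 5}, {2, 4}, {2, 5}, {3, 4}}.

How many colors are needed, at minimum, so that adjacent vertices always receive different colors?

1 and 4 are adjacent, so at least 2 colors are needed.
A valid assignment using 2 colors: 1=blue, 2=blue, 3=blue, 4=red, 5=red. Every edge joins two different colors.

2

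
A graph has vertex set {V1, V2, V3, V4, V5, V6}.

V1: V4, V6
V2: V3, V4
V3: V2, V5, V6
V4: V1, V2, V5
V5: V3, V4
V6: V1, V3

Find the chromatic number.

3

The cycle V6-V3-V5-V4-V1-V6 has odd length 5, so it cannot be 2-colored; at least 3 colors are needed.
One proper 3-coloring: V1=B, V2=B, V3=R, V4=R, V5=B, V6=G. No two adjacent vertices share a color.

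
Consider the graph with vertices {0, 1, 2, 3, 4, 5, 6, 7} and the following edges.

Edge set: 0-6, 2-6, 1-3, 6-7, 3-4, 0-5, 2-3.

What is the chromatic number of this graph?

6 and 7 are adjacent, so at least 2 colors are needed.
A valid assignment using 2 colors: 0=blue, 1=blue, 2=blue, 3=red, 4=blue, 5=red, 6=red, 7=blue. Each edge has distinct colors on its endpoints.

2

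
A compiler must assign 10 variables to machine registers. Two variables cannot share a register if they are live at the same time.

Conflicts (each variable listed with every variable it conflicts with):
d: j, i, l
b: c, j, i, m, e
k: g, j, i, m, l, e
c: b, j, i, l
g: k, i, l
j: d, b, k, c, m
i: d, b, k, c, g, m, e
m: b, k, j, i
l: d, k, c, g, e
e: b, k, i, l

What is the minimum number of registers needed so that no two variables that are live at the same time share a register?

3

k, g, l are mutually in conflict, so at least 3 registers are needed.
3 registers suffice: register 1 → {j, i, l}; register 2 → {d, b, k}; register 3 → {c, g, m, e}. Each listed conflict is separated.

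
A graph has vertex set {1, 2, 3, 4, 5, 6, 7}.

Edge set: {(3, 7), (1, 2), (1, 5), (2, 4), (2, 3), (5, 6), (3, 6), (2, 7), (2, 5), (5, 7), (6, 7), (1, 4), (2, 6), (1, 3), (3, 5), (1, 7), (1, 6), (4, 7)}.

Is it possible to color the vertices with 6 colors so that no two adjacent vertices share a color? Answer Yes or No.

The chromatic number is 6. 1, 2, 3, 5, 6, 7 are pairwise adjacent (a clique of size 6), so at least 6 colors are needed.
6 colors suffice: color a → {2}; color b → {7}; color c → {1}; color d → {3, 4}; color e → {6}; color f → {5}.
That is already a proper 6-coloring.

Yes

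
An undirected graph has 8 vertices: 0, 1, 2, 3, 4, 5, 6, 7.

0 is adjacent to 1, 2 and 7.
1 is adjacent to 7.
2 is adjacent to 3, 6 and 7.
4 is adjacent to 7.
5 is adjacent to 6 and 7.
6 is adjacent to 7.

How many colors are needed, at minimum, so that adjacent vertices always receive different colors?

5, 6, 7 form a triangle, so at least 3 colors are needed.
3 colors suffice: color a → {3, 7}; color b → {1, 2, 4, 5}; color c → {0, 6}. No two adjacent vertices share a color.

3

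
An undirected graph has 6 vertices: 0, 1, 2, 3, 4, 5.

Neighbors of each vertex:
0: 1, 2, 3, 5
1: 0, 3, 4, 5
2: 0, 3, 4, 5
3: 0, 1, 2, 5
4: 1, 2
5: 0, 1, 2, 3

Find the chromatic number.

4

0, 1, 3, 5 are mutually adjacent (a clique of size 4), so at least 4 colors are needed.
4 colors suffice: color red → {3, 4}; color blue → {1, 2}; color green → {0}; color yellow → {5}. Each edge has distinct colors on its endpoints.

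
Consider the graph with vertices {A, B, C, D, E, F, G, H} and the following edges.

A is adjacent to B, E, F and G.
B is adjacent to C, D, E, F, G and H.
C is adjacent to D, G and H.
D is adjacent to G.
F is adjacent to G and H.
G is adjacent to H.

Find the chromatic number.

B, C, D, G are mutually adjacent (a clique of size 4), so at least 4 colors are needed.
4 colors suffice: color red → {B}; color blue → {E, G}; color green → {C, F}; color yellow → {A, D, H}. Each edge has distinct colors on its endpoints.

4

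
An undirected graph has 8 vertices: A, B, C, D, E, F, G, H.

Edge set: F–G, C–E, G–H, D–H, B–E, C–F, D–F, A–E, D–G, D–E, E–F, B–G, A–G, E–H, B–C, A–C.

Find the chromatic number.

3

B, C, E form a triangle, so at least 3 colors are needed.
3 colors suffice: color red → {E, G}; color blue → {C, D}; color green → {A, B, F, H}. Each edge has distinct colors on its endpoints.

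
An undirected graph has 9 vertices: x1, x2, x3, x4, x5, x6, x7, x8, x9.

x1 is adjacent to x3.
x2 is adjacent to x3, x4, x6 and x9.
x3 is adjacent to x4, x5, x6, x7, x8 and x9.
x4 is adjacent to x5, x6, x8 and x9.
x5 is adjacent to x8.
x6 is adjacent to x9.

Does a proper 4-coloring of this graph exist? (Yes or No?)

No

x2, x3, x4, x6, x9 are mutually adjacent (a clique of size 5), so at least 5 colors are needed.
So 4 colors are not enough.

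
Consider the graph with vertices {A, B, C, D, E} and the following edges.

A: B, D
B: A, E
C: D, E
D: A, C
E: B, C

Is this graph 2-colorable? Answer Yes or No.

The cycle B-E-C-D-A-B has odd length 5, so it cannot be 2-colored; at least 3 colors are needed.
So 2 colors are not enough.

No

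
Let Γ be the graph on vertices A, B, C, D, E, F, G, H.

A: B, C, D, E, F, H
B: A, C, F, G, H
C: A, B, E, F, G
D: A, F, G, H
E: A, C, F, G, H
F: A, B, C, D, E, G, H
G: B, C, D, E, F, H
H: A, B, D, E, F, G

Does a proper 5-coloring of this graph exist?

Yes

The chromatic number is 4. E, F, G, H are mutually adjacent (a clique of size 4), so at least 4 colors are needed.
4 colors suffice: color 1 → {F}; color 2 → {C, H}; color 3 → {A, G}; color 4 → {B, D, E}.
Since 5 ≥ 4, a proper 5-coloring certainly exists.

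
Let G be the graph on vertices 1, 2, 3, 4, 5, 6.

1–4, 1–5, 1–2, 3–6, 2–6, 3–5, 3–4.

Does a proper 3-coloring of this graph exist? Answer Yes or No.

The chromatic number is 3. The cycle 2-1-4-3-6-2 has odd length 5, so it cannot be 2-colored; at least 3 colors are needed.
A valid assignment using 3 colors: 1=a, 2=c, 3=a, 4=b, 5=b, 6=b.
That is already a proper 3-coloring.

Yes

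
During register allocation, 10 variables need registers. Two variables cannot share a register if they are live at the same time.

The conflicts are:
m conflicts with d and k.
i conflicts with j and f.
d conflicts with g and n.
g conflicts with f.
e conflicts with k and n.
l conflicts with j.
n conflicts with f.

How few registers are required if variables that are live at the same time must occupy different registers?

The cycle m-d-n-e-k-m has odd length 5, so it cannot be 2-colored; at least 3 registers are needed.
3 registers suffice: m=2, i=2, d=1, g=2, e=1, l=2, k=3, j=1, n=2, f=1. No two conflicting variables share a register.

3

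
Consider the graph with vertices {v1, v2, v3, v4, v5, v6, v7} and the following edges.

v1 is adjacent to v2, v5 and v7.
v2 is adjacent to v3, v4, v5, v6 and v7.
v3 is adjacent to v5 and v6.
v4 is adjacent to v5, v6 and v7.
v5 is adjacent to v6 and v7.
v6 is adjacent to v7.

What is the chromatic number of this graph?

v2, v4, v5, v6, v7 form a clique, so at least 5 colors are needed.
5 colors suffice: color 1 → {v2}; color 2 → {v5}; color 3 → {v3, v7}; color 4 → {v1, v6}; color 5 → {v4}. Each edge has distinct colors on its endpoints.

5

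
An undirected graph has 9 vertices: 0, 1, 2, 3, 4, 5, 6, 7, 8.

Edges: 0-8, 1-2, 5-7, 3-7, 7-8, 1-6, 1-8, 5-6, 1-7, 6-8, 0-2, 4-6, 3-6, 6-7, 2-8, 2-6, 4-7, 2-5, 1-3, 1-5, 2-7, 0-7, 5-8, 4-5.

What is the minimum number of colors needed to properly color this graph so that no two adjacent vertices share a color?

6

1, 2, 5, 6, 7, 8 are pairwise adjacent (a clique of size 6), so at least 6 colors are needed.
One proper 6-coloring: 0=blue, 1=orange, 2=yellow, 3=green, 4=green, 5=purple, 6=blue, 7=red, 8=green. Each edge has distinct colors on its endpoints.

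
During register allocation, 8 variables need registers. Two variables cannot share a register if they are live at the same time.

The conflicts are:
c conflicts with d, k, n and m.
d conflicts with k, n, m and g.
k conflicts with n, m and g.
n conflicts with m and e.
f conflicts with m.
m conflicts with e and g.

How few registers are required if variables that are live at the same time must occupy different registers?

5

c, d, k, n, m all conflict with each other, so at least 5 registers are needed.
5 registers suffice: register 1 → {m}; register 2 → {n, f, g}; register 3 → {d, e}; register 4 → {k}; register 5 → {c}. No two conflicting variables share a register.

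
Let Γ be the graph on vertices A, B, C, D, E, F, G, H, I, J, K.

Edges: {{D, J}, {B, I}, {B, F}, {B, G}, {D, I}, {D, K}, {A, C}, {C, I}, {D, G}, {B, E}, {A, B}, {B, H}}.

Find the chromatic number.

2

D and G are adjacent, so at least 2 colors are needed.
2 colors suffice: A=blue, B=red, C=red, D=red, E=blue, F=blue, G=blue, H=blue, I=blue, J=blue, K=blue. Every edge joins two different colors.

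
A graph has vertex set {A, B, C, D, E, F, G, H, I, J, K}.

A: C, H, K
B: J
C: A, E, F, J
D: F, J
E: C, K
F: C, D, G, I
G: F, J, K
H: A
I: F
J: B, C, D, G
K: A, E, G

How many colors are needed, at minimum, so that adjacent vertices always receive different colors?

3

The cycle A-C-F-G-K-A has odd length 5, so it cannot be 2-colored; at least 3 colors are needed.
3 colors suffice: color 1 → {B, C, D, G, H, I}; color 2 → {A, E, F, J}; color 3 → {K}. Each edge has distinct colors on its endpoints.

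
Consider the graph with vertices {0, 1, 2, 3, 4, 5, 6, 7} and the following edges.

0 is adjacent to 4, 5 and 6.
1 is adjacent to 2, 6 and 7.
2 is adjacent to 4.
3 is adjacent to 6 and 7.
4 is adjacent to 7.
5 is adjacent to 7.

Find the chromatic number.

The cycle 6-1-7-4-0-6 has odd length 5, so it cannot be 2-colored; at least 3 colors are needed.
One proper 3-coloring: 0=red, 1=blue, 2=red, 3=blue, 4=blue, 5=blue, 6=green, 7=red. No two adjacent vertices share a color.

3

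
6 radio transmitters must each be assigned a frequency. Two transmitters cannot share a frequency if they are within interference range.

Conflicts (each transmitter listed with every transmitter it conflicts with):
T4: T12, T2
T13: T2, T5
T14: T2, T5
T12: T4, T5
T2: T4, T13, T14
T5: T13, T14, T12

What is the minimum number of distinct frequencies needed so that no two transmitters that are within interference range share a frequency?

The cycle T5-T13-T2-T4-T12-T5 has odd length 5, so it cannot be 2-colored; at least 3 frequencies are needed.
3 frequencies suffice: frequency 1 → {T2, T5}; frequency 2 → {T13, T14, T12}; frequency 3 → {T4}. Each listed conflict is separated.

3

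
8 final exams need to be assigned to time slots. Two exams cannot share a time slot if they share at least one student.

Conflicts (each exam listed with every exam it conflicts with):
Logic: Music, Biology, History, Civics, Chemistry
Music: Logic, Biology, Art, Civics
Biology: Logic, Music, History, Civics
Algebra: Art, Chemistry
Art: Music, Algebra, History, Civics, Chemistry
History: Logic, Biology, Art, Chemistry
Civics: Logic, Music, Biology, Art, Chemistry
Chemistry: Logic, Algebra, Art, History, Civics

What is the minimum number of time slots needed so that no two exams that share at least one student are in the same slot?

4

Logic, Music, Biology, Civics all conflict with each other, so at least 4 time slots are needed.
A valid assignment using 4 time slots: Logic=2, Music=4, Biology=1, Algebra=3, Art=2, History=3, Civics=3, Chemistry=1. Each listed conflict is separated.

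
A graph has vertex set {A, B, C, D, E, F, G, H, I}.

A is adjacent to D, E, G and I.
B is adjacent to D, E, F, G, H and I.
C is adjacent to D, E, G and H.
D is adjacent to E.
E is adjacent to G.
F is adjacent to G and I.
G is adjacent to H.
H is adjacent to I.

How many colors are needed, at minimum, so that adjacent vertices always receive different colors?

C, E, G are pairwise adjacent, so at least 3 colors are needed.
One proper 3-coloring: A=blue, B=blue, C=blue, D=red, E=green, F=green, G=red, H=green, I=red. Every edge joins two different colors.

3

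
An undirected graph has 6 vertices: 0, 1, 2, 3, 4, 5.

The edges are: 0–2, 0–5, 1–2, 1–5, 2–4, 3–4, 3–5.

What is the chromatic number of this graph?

3

The cycle 0-5-3-4-2-0 has odd length 5, so it cannot be 2-colored; at least 3 colors are needed.
3 colors suffice: color a → {2, 5}; color b → {0, 1, 3}; color c → {4}. No two adjacent vertices share a color.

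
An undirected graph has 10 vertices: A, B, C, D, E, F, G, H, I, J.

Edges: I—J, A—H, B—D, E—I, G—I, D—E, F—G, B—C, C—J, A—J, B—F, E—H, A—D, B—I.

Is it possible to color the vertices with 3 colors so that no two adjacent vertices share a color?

Yes

The chromatic number is 3. The cycle B-C-J-A-D-B has odd length 5, so it cannot be 2-colored; at least 3 colors are needed.
3 colors suffice: color 1 → {A, C, F, I}; color 2 → {B, E, G, J}; color 3 → {D, H}.
That is already a proper 3-coloring.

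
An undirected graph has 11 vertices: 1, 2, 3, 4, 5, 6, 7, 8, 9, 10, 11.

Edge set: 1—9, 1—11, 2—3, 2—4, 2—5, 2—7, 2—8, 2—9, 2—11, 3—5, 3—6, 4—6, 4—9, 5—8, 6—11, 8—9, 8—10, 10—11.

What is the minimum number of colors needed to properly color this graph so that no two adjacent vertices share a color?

3

2, 3, 5 are pairwise adjacent, so at least 3 colors are needed.
3 colors suffice: color red → {1, 2, 6, 10}; color blue → {5, 7, 9, 11}; color green → {3, 4, 8}. No two adjacent vertices share a color.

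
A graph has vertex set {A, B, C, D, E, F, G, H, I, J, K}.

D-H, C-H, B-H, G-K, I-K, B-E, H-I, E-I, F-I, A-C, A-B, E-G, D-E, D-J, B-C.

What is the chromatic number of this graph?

3

A, B, C are mutually adjacent, so at least 3 colors are needed.
3 colors suffice: color 1 → {A, E, F, H, J, K}; color 2 → {B, D, G, I}; color 3 → {C}. No two adjacent vertices share a color.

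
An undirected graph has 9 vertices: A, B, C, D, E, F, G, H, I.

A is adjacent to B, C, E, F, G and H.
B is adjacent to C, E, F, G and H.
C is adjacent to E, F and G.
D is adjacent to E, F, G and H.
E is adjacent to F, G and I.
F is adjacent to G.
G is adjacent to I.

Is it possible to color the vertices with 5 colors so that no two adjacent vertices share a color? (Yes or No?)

A, B, C, E, F, G are pairwise adjacent (a clique of size 6), so at least 6 colors are needed.
So 5 colors are not enough.

No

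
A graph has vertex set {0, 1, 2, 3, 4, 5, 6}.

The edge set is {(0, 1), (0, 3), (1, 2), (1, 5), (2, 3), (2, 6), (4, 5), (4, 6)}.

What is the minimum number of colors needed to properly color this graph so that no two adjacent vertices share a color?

The cycle 1-2-6-4-5-1 has odd length 5, so it cannot be 2-colored; at least 3 colors are needed.
3 colors suffice: color red → {1, 3, 6}; color blue → {0, 2, 5}; color green → {4}. Each edge has distinct colors on its endpoints.

3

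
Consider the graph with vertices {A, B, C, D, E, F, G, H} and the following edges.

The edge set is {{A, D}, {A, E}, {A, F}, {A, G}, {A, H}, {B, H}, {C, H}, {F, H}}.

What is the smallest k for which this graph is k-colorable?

A, F, H are pairwise adjacent, so at least 3 colors are needed.
3 colors suffice: color red → {A, B, C}; color blue → {D, E, G, H}; color green → {F}. Every edge joins two different colors.

3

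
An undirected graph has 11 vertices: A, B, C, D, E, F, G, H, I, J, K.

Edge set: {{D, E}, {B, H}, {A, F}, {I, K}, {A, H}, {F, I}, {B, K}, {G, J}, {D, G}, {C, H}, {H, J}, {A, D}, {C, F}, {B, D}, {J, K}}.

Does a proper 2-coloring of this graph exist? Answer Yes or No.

The cycle K-B-D-G-J-K has odd length 5, so it cannot be 2-colored; at least 3 colors are needed.
So 2 colors are not enough.

No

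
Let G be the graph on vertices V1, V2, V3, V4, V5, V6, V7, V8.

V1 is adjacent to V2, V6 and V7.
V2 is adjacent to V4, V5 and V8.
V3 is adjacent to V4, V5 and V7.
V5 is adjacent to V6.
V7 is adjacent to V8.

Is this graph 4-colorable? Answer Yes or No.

Yes

The chromatic number is 3. The cycle V5-V2-V1-V7-V3-V5 has odd length 5, so it cannot be 2-colored; at least 3 colors are needed.
3 colors suffice: color 1 → {V2, V3, V6}; color 2 → {V1, V4, V5, V8}; color 3 → {V7}.
Since 4 ≥ 3, a proper 4-coloring certainly exists.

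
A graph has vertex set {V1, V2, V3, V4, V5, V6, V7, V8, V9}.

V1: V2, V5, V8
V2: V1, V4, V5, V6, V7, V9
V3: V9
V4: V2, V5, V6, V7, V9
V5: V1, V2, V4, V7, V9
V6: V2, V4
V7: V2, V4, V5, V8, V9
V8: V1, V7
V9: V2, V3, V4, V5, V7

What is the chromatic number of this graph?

V2, V4, V5, V7, V9 are pairwise adjacent (a clique of size 5), so at least 5 colors are needed.
5 colors suffice: color 1 → {V2, V3, V8}; color 2 → {V1, V6, V9}; color 3 → {V7}; color 4 → {V5}; color 5 → {V4}. No two adjacent vertices share a color.

5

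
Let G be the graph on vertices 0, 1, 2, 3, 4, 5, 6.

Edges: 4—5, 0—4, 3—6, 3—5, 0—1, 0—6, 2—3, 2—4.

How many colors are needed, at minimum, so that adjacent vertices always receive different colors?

3

The cycle 3-6-0-4-2-3 has odd length 5, so it cannot be 2-colored; at least 3 colors are needed.
3 colors suffice: 0=blue, 1=red, 2=blue, 3=red, 4=red, 5=blue, 6=green. Every edge joins two different colors.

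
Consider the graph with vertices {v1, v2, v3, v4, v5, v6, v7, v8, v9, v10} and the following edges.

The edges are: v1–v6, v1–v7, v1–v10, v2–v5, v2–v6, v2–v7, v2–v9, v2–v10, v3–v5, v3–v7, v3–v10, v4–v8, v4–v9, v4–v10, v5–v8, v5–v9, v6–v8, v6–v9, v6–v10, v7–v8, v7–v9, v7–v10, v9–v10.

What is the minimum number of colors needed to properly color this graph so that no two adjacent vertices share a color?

v2, v7, v9, v10 form a clique, so at least 4 colors are needed.
A valid assignment using 4 colors: v1=3, v2=4, v3=3, v4=2, v5=1, v6=2, v7=2, v8=3, v9=3, v10=1. No two adjacent vertices share a color.

4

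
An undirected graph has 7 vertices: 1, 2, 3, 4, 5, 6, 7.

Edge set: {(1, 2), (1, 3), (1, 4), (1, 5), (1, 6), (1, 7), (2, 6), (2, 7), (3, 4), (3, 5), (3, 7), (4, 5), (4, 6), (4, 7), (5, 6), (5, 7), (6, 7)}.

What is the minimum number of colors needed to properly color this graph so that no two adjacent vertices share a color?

5

1, 3, 4, 5, 7 form a clique, so at least 5 colors are needed.
5 colors suffice: color a → {7}; color b → {1}; color c → {2, 4}; color d → {3, 6}; color e → {5}. Every edge joins two different colors.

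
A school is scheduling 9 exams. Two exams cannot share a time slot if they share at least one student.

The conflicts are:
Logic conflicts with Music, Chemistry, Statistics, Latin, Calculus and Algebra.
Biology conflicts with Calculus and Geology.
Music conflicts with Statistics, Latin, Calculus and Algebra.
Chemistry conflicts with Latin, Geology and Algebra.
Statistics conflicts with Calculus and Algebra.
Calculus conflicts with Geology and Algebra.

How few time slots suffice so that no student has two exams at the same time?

Logic, Music, Statistics, Calculus, Algebra pairwise conflict, so at least 5 time slots are needed.
A valid assignment using 5 time slots: Logic=2, Biology=3, Music=3, Chemistry=1, Statistics=5, Latin=4, Calculus=1, Geology=2, Algebra=4. Each listed conflict is separated.

5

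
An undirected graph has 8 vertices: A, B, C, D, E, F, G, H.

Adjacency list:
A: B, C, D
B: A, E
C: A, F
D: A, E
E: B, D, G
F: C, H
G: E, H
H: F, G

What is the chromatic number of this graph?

3

The cycle G-E-B-A-C-F-H-G has odd length 7, so it cannot be 2-colored; at least 3 colors are needed.
A valid assignment using 3 colors: A=1, B=2, C=3, D=2, E=1, F=2, G=2, H=1. Every edge joins two different colors.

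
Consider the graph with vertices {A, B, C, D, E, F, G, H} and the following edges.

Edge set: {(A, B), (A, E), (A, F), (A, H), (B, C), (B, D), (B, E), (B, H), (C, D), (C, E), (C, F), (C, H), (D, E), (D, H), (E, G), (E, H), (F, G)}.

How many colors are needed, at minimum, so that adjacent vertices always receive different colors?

5

B, C, D, E, H form a clique, so at least 5 colors are needed.
5 colors suffice: color 1 → {E, F}; color 2 → {G, H}; color 3 → {B}; color 4 → {A, C}; color 5 → {D}. Each edge has distinct colors on its endpoints.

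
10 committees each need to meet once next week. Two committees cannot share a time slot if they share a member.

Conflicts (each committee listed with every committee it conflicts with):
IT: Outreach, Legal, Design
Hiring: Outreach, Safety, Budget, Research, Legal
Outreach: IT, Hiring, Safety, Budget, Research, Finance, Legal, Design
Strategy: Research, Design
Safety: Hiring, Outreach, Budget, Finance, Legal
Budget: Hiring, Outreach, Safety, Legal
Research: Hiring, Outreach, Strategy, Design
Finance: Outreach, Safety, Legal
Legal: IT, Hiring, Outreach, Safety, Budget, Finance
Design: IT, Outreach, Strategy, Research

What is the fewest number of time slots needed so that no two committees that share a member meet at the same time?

5

Hiring, Outreach, Safety, Budget, Legal all conflict with each other, so at least 5 time slots are needed.
Using 5 time slots: IT=4, Hiring=3, Outreach=1, Strategy=1, Safety=4, Budget=5, Research=2, Finance=3, Legal=2, Design=3. Every pair that conflicts lands in different time slots.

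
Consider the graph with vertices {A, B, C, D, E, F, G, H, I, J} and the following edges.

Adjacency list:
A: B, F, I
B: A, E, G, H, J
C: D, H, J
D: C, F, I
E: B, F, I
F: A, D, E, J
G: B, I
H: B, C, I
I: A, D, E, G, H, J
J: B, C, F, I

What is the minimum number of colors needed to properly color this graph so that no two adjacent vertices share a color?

2

A and I are adjacent, so at least 2 colors are needed.
A valid assignment using 2 colors: A=2, B=1, C=1, D=2, E=2, F=1, G=2, H=2, I=1, J=2. No two adjacent vertices share a color.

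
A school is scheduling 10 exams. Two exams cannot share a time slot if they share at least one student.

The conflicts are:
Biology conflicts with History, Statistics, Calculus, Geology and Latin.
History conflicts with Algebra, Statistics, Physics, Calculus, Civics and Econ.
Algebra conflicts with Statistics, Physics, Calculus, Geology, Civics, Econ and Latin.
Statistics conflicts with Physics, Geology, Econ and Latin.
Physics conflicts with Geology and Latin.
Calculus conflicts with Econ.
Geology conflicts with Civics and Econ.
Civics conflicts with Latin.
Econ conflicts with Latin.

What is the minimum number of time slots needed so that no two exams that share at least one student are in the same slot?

History, Algebra, Calculus, Econ pairwise conflict, so at least 4 time slots are needed.
4 time slots suffice: Biology=1, History=2, Algebra=1, Statistics=3, Physics=4, Calculus=3, Geology=2, Civics=3, Econ=4, Latin=2. Each listed conflict is separated.

4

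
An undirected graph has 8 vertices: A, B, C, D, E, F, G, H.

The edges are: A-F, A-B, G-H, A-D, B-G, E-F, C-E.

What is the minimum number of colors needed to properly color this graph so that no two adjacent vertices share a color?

C and E are adjacent, so at least 2 colors are needed.
2 colors suffice: color 1 → {A, E, G}; color 2 → {B, C, D, F, H}. Each edge has distinct colors on its endpoints.

2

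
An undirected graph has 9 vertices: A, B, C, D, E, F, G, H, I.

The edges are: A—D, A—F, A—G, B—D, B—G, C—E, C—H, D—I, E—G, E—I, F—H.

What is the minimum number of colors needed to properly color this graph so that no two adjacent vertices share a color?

The cycle I-D-B-G-E-I has odd length 5, so it cannot be 2-colored; at least 3 colors are needed.
3 colors suffice: color 1 → {A, B, E, H}; color 2 → {C, D, F, G}; color 3 → {I}. Each edge has distinct colors on its endpoints.

3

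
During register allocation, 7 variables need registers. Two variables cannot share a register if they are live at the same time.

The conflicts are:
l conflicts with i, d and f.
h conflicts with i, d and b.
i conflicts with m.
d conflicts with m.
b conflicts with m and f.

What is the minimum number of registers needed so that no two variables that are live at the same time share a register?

The cycle f-b-h-d-l-f has odd length 5, so it cannot be 2-colored; at least 3 registers are needed.
A valid assignment using 3 registers: l=1, h=1, i=2, d=2, b=2, m=1, f=3. No two conflicting variables share a register.

3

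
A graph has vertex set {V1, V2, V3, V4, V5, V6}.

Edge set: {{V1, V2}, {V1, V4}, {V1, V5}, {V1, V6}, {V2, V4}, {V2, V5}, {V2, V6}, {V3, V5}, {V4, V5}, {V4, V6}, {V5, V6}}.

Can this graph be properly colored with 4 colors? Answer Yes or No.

V1, V2, V4, V5, V6 form a clique, so at least 5 colors are needed.
So 4 colors are not enough.

No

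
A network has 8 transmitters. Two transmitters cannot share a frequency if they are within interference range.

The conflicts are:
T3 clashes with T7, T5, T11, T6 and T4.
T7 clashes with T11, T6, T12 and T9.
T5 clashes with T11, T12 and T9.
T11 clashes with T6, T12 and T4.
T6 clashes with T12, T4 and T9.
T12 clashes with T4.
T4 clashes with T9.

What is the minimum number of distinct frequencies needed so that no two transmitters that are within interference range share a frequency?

T3, T11, T6, T4 all conflict with each other, so at least 4 frequencies are needed.
A valid assignment using 4 frequencies: T3=3, T7=4, T5=1, T11=2, T6=1, T12=3, T4=4, T9=2. No two conflicting transmitters share a frequency.

4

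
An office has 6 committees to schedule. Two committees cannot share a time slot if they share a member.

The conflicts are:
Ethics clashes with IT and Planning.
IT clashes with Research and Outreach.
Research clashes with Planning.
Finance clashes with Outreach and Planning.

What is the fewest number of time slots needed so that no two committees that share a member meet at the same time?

The cycle IT-Ethics-Planning-Finance-Outreach-IT has odd length 5, so it cannot be 2-colored; at least 3 time slots are needed.
3 time slots suffice: Ethics=2, IT=1, Research=2, Finance=3, Outreach=2, Planning=1. No two conflicting committees share a time slot.

3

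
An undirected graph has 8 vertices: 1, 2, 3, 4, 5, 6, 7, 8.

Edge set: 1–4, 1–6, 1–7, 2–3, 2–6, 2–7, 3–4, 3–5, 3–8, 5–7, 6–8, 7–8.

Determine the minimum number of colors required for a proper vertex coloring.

3

The cycle 3-5-7-1-4-3 has odd length 5, so it cannot be 2-colored; at least 3 colors are needed.
3 colors suffice: 1=b, 2=b, 3=a, 4=c, 5=b, 6=a, 7=a, 8=b. No two adjacent vertices share a color.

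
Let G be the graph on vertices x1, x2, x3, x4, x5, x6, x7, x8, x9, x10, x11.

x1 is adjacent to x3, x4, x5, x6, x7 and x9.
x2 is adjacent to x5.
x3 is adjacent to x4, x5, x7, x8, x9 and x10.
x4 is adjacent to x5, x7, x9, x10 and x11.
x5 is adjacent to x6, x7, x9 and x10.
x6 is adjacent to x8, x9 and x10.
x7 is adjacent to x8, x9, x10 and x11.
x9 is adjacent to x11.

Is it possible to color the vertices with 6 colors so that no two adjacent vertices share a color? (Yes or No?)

Yes

The chromatic number is 6. x1, x3, x4, x5, x7, x9 are mutually adjacent (a clique of size 6), so at least 6 colors are needed.
6 colors suffice: color 1 → {x2, x6, x7}; color 2 → {x5, x8, x11}; color 3 → {x9, x10}; color 4 → {x3}; color 5 → {x4}; color 6 → {x1}.
That is already a proper 6-coloring.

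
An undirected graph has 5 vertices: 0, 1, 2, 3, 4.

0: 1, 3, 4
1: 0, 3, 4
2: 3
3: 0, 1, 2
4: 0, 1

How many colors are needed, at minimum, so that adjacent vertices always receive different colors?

3

0, 1, 4 are pairwise adjacent, so at least 3 colors are needed.
3 colors suffice: color a → {0, 2}; color b → {3, 4}; color c → {1}. Every edge joins two different colors.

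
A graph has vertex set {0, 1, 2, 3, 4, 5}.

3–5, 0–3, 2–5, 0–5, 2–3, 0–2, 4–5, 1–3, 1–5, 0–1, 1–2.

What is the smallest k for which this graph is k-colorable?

5

0, 1, 2, 3, 5 are mutually adjacent (a clique of size 5), so at least 5 colors are needed.
5 colors suffice: color red → {5}; color blue → {3, 4}; color green → {1}; color yellow → {2}; color purple → {0}. Every edge joins two different colors.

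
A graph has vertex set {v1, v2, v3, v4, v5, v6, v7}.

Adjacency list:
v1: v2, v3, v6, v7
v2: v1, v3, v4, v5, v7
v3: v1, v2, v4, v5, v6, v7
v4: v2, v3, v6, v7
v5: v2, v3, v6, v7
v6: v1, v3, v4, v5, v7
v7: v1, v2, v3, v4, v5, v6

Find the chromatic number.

v3, v5, v6, v7 form a clique, so at least 4 colors are needed.
A valid assignment using 4 colors: v1=4, v2=3, v3=1, v4=4, v5=4, v6=3, v7=2. Every edge joins two different colors.

4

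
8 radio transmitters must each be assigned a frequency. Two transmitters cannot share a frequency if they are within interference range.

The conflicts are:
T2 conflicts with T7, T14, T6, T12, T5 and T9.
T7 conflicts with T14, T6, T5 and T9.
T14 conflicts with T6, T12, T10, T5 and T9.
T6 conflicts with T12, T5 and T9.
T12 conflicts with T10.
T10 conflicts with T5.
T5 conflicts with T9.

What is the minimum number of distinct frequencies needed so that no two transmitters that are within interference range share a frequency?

6

T2, T7, T14, T6, T5, T9 all conflict with each other, so at least 6 frequencies are needed.
Using 6 frequencies: T2=3, T7=5, T14=1, T6=4, T12=2, T10=3, T5=2, T9=6. No two conflicting transmitters share a frequency.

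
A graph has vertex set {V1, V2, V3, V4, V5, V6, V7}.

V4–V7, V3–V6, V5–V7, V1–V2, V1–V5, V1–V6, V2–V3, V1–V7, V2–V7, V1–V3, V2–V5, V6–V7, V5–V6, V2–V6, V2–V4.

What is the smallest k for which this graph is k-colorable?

5

V1, V2, V5, V6, V7 are mutually adjacent (a clique of size 5), so at least 5 colors are needed.
5 colors suffice: color 1 → {V2}; color 2 → {V3, V7}; color 3 → {V1, V4}; color 4 → {V6}; color 5 → {V5}. No two adjacent vertices share a color.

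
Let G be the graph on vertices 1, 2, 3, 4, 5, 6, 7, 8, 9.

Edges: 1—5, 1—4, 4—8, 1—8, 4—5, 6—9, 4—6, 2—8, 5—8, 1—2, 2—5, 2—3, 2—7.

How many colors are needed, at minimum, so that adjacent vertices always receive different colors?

4

1, 4, 5, 8 are pairwise adjacent (a clique of size 4), so at least 4 colors are needed.
4 colors suffice: color red → {2, 4, 9}; color blue → {3, 5, 6, 7}; color green → {8}; color yellow → {1}. Every edge joins two different colors.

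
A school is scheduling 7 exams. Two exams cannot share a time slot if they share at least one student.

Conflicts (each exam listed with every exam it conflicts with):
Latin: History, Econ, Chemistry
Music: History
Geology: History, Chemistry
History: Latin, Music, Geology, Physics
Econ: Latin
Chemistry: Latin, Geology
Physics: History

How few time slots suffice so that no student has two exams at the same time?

2

Geology and Chemistry conflict, so at least 2 time slots are needed.
2 time slots suffice: time slot 1 → {History, Econ, Chemistry}; time slot 2 → {Latin, Music, Geology, Physics}. Every pair that conflicts lands in different time slots.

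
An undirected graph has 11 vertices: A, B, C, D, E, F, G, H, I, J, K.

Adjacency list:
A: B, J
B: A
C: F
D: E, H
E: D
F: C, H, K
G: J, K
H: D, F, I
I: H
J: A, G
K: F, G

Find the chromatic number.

2

H and I are adjacent, so at least 2 colors are needed.
2 colors suffice: color 1 → {A, D, F, G, I}; color 2 → {B, C, E, H, J, K}. Every edge joins two different colors.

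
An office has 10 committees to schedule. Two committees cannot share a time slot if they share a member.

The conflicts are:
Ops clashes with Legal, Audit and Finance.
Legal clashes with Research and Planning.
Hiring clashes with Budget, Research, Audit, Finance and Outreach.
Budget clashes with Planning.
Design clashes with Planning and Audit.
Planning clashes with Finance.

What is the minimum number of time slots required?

The cycle Legal-Ops-Finance-Hiring-Research-Legal has odd length 5, so it cannot be 2-colored; at least 3 time slots are needed.
3 time slots suffice: time slot 1 → {Ops, Hiring, Planning}; time slot 2 → {Legal, Budget, Audit, Finance, Outreach}; time slot 3 → {Design, Research}. Every pair that conflicts lands in different time slots.

3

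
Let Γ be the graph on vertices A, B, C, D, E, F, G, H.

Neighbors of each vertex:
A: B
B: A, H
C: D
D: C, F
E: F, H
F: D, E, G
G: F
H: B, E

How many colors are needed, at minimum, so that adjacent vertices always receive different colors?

E and H are adjacent, so at least 2 colors are needed.
2 colors suffice: color 1 → {A, C, F, H}; color 2 → {B, D, E, G}. Every edge joins two different colors.

2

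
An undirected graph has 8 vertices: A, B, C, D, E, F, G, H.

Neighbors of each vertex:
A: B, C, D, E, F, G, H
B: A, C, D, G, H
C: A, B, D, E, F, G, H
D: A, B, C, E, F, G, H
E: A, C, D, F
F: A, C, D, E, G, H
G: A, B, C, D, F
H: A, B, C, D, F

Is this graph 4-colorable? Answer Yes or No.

A, B, C, D, G are pairwise adjacent (a clique of size 5), so at least 5 colors are needed.
So 4 colors are not enough.

No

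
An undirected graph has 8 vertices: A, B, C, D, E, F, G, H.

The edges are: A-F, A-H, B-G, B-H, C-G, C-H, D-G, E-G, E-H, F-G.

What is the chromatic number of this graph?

3

The cycle H-E-G-F-A-H has odd length 5, so it cannot be 2-colored; at least 3 colors are needed.
One proper 3-coloring: A=2, B=2, C=2, D=2, E=2, F=3, G=1, H=1. Each edge has distinct colors on its endpoints.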